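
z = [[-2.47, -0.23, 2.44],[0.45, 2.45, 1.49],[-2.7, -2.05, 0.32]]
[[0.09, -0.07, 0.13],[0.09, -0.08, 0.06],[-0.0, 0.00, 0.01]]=z@[[-0.02, 0.02, 0.03], [0.03, -0.03, -0.03], [0.02, -0.01, 0.08]]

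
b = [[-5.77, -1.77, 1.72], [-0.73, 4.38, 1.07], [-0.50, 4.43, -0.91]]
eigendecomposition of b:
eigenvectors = [[-1.00, -0.04, 0.42],[-0.07, 0.81, -0.11],[-0.04, 0.59, 0.9]]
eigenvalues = [-5.82, 5.19, -1.68]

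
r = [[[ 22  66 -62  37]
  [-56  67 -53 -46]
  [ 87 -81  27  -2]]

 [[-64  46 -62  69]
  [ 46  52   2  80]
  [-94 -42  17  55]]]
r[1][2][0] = -94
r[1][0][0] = -64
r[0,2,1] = -81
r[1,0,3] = 69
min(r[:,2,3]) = -2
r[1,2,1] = -42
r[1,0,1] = 46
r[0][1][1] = 67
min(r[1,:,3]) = 55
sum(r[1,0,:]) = -11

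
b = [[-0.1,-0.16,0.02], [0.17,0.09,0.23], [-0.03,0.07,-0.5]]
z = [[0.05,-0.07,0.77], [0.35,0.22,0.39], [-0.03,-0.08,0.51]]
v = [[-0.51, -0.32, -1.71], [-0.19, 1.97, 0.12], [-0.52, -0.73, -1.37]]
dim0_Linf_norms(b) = [0.17, 0.16, 0.5]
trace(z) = 0.78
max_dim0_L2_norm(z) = 1.0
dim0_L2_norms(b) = [0.2, 0.2, 0.55]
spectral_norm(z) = 1.02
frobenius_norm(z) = 1.09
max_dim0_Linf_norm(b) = 0.5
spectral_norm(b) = 0.56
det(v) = -0.55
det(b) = -0.01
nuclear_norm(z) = 1.42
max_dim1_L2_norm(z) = 0.77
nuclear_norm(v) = 4.49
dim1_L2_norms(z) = [0.77, 0.57, 0.52]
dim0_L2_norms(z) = [0.35, 0.24, 1.0]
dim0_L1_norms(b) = [0.3, 0.32, 0.75]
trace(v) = 0.09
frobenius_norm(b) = 0.62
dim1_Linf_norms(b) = [0.16, 0.23, 0.5]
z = v @ b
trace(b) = -0.51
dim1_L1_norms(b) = [0.28, 0.49, 0.6]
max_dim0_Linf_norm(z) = 0.77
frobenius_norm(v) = 3.15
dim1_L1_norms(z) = [0.89, 0.96, 0.62]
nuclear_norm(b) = 0.86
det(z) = 0.00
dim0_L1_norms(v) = [1.22, 3.02, 3.2]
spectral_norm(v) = 2.59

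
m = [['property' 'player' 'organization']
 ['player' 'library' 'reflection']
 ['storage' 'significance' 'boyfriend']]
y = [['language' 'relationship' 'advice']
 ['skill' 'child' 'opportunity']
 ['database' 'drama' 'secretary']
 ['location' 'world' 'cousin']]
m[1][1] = 'library'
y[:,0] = ['language', 'skill', 'database', 'location']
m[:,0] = ['property', 'player', 'storage']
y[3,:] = ['location', 'world', 'cousin']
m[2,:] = ['storage', 'significance', 'boyfriend']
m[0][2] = 'organization'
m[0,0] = 'property'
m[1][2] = 'reflection'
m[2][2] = 'boyfriend'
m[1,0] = 'player'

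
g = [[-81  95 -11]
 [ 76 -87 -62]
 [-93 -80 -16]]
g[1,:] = [76, -87, -62]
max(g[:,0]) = 76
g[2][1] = -80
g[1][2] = -62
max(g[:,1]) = 95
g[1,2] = -62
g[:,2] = [-11, -62, -16]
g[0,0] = -81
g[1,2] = -62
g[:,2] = [-11, -62, -16]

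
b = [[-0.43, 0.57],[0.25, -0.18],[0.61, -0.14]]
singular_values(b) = [0.94, 0.32]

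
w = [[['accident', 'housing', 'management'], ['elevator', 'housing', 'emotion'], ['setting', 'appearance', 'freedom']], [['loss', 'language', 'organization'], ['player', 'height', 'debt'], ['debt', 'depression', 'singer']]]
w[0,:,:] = [['accident', 'housing', 'management'], ['elevator', 'housing', 'emotion'], ['setting', 'appearance', 'freedom']]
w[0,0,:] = ['accident', 'housing', 'management']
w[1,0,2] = 'organization'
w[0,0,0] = 'accident'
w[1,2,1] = 'depression'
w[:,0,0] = ['accident', 'loss']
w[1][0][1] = 'language'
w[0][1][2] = 'emotion'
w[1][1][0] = 'player'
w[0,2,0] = 'setting'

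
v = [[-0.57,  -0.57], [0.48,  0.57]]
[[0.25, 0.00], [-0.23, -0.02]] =v@[[-0.23, 0.24], [-0.21, -0.24]]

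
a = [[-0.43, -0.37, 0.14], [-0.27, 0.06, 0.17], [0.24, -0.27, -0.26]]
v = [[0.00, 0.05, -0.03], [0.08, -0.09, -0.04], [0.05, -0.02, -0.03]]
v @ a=[[-0.02, 0.01, 0.02], [-0.02, -0.02, 0.01], [-0.02, -0.01, 0.01]]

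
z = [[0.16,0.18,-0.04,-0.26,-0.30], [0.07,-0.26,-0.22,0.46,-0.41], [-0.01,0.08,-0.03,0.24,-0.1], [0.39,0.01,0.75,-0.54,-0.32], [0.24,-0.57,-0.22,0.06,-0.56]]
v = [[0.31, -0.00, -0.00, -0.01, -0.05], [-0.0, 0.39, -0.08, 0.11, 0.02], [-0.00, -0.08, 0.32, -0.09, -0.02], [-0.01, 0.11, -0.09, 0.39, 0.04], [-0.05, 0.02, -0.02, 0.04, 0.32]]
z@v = [[0.07, 0.04, 0.00, -0.09, -0.11], [0.04, -0.04, -0.08, 0.15, -0.12], [-0.00, 0.06, -0.04, 0.1, -0.02], [0.14, -0.12, 0.29, -0.29, -0.16], [0.1, -0.21, -0.02, -0.04, -0.20]]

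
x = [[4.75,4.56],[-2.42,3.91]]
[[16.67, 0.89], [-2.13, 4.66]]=x @[[2.53, -0.6], [1.02, 0.82]]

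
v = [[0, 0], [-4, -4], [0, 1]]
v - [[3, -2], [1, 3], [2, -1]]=[[-3, 2], [-5, -7], [-2, 2]]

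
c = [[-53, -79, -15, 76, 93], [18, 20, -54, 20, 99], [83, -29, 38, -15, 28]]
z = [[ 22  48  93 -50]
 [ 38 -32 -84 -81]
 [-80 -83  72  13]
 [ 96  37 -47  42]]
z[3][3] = 42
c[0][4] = 93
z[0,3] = -50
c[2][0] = 83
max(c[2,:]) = 83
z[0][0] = 22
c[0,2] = -15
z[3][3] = 42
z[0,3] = -50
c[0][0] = -53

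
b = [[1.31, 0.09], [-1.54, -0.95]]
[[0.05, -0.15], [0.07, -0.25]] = b @ [[0.05, -0.15], [-0.15, 0.51]]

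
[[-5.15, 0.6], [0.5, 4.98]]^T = [[-5.15,0.5], [0.6,4.98]]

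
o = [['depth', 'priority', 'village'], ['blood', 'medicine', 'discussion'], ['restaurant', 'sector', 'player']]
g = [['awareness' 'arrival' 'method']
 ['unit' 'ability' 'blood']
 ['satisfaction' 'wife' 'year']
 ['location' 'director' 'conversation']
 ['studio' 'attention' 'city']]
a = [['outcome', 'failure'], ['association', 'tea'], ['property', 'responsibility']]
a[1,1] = 'tea'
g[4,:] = ['studio', 'attention', 'city']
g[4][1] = 'attention'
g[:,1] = ['arrival', 'ability', 'wife', 'director', 'attention']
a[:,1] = ['failure', 'tea', 'responsibility']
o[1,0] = 'blood'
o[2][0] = 'restaurant'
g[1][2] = 'blood'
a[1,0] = 'association'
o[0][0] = 'depth'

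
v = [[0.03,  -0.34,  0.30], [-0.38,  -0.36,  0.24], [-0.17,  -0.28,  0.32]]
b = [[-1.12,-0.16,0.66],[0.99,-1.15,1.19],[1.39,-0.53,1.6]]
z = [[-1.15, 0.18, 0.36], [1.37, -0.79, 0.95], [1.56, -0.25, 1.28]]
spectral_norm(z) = 2.82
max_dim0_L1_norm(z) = 4.08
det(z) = 1.16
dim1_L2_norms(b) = [1.31, 1.93, 2.18]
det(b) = 2.05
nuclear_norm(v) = 1.16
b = z + v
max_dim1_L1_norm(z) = 3.11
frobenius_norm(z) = 3.00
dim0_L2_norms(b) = [2.04, 1.28, 2.1]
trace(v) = -0.01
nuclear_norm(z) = 4.20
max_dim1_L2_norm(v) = 0.58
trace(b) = -0.67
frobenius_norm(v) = 0.86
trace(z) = -0.66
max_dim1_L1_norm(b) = 3.52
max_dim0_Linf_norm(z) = 1.56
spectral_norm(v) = 0.82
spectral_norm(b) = 2.86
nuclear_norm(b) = 4.72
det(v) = -0.02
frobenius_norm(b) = 3.19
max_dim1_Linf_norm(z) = 1.56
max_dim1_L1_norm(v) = 0.98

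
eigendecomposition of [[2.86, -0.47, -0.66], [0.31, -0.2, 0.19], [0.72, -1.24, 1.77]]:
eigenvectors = [[(-0.72+0j),(-0.72-0j),(-0.25+0j)],[(-0.14+0.04j),-0.14-0.04j,(-0.84+0j)],[(-0.61+0.28j),(-0.61-0.28j),-0.49+0.00j]]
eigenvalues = [(2.21+0.28j), (2.21-0.28j), 0j]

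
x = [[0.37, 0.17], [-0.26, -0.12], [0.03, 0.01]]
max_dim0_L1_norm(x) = 0.66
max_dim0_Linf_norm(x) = 0.37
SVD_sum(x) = [[0.37, 0.17],[-0.26, -0.12],[0.03, 0.01]] + [[0.0, -0.0], [0.00, -0.00], [0.0, -0.00]]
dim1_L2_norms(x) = [0.41, 0.29, 0.03]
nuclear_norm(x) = 0.50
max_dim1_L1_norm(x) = 0.54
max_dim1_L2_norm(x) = 0.41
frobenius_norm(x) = 0.50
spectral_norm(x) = 0.50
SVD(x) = [[-0.82,  -0.02], [0.57,  -0.13], [-0.06,  -0.99]] @ diag([0.49878646887997596, 0.0034725296607548166]) @ [[-0.91,-0.42], [-0.42,0.91]]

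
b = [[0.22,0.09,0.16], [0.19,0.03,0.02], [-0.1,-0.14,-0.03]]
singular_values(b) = [0.36, 0.1, 0.08]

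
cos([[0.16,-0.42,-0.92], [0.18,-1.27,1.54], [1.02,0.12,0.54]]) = [[1.51, -0.14, 0.71],[-0.69, 0.30, 0.51],[-0.44, 0.24, 1.22]]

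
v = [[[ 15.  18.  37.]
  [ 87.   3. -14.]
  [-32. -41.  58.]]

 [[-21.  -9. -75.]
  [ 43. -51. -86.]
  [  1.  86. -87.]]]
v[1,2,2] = -87.0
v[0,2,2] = 58.0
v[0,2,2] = 58.0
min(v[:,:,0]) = -32.0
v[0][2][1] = -41.0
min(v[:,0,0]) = -21.0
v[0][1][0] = 87.0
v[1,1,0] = 43.0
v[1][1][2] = -86.0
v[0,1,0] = 87.0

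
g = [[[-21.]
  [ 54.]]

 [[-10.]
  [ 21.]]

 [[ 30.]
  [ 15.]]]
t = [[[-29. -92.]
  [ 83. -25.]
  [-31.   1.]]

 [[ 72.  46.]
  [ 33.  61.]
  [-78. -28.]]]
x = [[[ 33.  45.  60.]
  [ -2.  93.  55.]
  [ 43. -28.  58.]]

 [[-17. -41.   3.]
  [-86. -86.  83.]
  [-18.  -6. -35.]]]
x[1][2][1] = -6.0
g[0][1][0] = 54.0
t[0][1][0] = 83.0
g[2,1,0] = 15.0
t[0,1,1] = -25.0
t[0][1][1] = -25.0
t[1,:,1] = [46.0, 61.0, -28.0]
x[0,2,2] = 58.0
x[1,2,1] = -6.0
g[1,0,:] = [-10.0]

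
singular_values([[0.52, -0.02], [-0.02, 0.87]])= [0.87, 0.52]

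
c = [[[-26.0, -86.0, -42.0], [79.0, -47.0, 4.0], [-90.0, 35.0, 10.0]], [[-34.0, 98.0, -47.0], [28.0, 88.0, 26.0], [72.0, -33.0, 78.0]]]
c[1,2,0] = 72.0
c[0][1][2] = 4.0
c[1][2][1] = -33.0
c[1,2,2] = 78.0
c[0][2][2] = 10.0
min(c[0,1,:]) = -47.0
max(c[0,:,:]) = 79.0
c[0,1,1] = -47.0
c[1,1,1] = 88.0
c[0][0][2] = -42.0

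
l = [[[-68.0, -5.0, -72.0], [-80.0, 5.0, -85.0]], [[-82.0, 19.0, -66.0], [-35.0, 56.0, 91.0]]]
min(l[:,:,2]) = -85.0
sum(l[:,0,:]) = -274.0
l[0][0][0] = -68.0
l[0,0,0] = -68.0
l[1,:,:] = [[-82.0, 19.0, -66.0], [-35.0, 56.0, 91.0]]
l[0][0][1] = -5.0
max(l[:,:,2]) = 91.0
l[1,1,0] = -35.0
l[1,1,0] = -35.0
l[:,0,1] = [-5.0, 19.0]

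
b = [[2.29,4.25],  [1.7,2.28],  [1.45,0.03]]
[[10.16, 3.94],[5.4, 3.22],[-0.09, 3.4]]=b @ [[-0.11,2.35],[2.45,-0.34]]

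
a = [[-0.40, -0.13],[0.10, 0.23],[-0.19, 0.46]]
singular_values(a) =[0.53, 0.45]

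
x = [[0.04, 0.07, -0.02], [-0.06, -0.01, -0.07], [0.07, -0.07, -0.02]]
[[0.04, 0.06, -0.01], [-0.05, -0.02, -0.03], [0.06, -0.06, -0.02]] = x @ [[0.91, 0.06, -0.07], [0.06, 0.89, 0.06], [-0.07, 0.06, 0.52]]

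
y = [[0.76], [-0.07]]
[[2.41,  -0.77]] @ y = [[1.89]]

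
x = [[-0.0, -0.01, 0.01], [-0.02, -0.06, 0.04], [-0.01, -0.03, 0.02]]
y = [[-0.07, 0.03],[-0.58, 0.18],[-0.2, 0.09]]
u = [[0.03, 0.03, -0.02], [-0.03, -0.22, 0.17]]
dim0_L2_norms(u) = [0.04, 0.22, 0.17]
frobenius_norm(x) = 0.08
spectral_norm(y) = 0.65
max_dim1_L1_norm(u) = 0.42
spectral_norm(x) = 0.08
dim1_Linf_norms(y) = [0.07, 0.58, 0.2]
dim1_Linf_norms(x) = [0.01, 0.06, 0.03]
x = y @ u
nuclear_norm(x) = 0.09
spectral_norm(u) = 0.28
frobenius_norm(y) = 0.65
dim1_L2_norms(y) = [0.08, 0.61, 0.22]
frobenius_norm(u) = 0.28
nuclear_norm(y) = 0.68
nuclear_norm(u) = 0.31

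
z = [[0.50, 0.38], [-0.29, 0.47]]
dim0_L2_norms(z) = [0.58, 0.6]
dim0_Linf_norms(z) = [0.5, 0.47]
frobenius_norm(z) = 0.84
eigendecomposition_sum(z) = [[(0.25+0.15j), 0.19-0.28j], [-0.14+0.21j, 0.23+0.18j]] + [[(0.25-0.15j), (0.19+0.28j)], [(-0.14-0.21j), (0.23-0.18j)]]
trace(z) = 0.97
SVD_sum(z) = [[0.36, 0.48], [0.12, 0.16]] + [[0.14, -0.10],  [-0.41, 0.31]]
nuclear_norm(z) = 1.18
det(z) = 0.35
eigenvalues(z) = [(0.48+0.33j), (0.48-0.33j)]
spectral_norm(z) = 0.64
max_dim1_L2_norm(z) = 0.63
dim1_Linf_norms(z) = [0.5, 0.47]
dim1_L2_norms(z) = [0.63, 0.55]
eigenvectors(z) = [[(0.75+0j), (0.75-0j)], [-0.03+0.66j, (-0.03-0.66j)]]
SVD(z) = [[0.95, 0.32], [0.32, -0.95]] @ diag([0.6368830600579921, 0.5420147302529407]) @ [[0.6, 0.8], [0.8, -0.6]]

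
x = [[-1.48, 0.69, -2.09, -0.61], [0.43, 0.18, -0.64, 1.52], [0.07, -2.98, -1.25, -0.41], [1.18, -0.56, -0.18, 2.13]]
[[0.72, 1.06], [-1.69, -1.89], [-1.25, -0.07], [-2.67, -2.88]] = x @[[-0.52, -0.05], [0.36, 0.21], [0.39, -0.03], [-0.84, -1.27]]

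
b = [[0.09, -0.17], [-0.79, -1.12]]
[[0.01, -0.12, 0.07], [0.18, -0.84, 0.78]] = b@[[-0.07, 0.03, -0.23], [-0.11, 0.73, -0.53]]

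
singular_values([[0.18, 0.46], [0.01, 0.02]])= [0.49, 0.0]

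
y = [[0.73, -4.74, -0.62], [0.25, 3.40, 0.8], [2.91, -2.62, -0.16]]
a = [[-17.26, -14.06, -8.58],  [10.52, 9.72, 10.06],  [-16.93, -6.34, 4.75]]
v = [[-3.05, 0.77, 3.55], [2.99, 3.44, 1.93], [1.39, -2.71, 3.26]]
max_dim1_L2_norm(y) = 4.84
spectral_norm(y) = 6.69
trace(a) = -2.79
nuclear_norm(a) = 45.96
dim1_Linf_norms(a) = [17.26, 10.52, 16.93]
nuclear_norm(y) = 9.40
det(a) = 359.81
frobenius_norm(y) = 7.14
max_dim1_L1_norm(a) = 39.9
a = y @ v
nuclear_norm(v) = 14.08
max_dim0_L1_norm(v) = 8.74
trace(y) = 3.97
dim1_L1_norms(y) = [6.09, 4.45, 5.69]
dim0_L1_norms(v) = [7.43, 6.92, 8.74]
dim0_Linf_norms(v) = [3.05, 3.44, 3.55]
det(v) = -101.34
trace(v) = 3.65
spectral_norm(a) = 32.75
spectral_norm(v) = 5.20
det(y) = -3.55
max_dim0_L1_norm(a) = 44.71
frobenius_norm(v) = 8.18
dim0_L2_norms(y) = [3.01, 6.39, 1.02]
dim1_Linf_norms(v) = [3.55, 3.44, 3.26]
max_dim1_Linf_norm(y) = 4.74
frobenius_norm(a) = 35.00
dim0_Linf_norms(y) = [2.91, 4.74, 0.8]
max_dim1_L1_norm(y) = 6.09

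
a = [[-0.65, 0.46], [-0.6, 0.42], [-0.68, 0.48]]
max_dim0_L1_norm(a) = 1.93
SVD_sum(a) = [[-0.65, 0.46], [-0.60, 0.42], [-0.68, 0.48]] + [[0.0, 0.0], [-0.00, -0.00], [0.00, 0.00]]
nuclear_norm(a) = 1.37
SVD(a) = [[-0.58, 0.53], [-0.54, -0.82], [-0.61, 0.21]] @ diag([1.3650244448569377, 0.0028748813904801223]) @ [[0.82, -0.58], [0.58, 0.82]]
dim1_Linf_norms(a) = [0.65, 0.6, 0.68]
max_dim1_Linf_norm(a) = 0.68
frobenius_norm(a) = 1.37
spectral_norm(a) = 1.37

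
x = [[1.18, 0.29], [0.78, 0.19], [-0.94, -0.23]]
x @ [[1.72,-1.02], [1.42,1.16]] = [[2.44, -0.87], [1.61, -0.58], [-1.94, 0.69]]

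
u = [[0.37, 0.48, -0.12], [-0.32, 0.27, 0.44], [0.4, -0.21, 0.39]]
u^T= [[0.37, -0.32, 0.4], [0.48, 0.27, -0.21], [-0.12, 0.44, 0.39]]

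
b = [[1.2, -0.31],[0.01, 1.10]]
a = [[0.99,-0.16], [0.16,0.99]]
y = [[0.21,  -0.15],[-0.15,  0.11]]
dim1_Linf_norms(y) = [0.21, 0.15]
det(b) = 1.32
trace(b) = 2.30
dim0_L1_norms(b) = [1.21, 1.41]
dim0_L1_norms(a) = [1.15, 1.15]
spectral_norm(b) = 1.32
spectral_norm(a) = 1.00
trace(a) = 1.98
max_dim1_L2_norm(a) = 1.0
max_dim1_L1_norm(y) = 0.36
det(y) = 0.00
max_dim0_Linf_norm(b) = 1.2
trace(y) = 0.32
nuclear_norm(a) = 2.01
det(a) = 1.01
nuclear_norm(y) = 0.32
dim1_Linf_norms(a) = [0.99, 0.99]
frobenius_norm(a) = 1.42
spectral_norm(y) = 0.32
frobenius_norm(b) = 1.66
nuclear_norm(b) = 2.32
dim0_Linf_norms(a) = [0.99, 0.99]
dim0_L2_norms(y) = [0.26, 0.19]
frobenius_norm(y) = 0.32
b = a + y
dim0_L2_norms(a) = [1.0, 1.0]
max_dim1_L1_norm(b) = 1.51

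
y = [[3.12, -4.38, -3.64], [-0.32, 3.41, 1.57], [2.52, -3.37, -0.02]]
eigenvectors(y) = [[-0.68+0.00j, -0.68-0.00j, 0.45+0.00j], [(0.27+0.08j), 0.27-0.08j, 0.65+0.00j], [-0.46+0.49j, -0.46-0.49j, -0.61+0.00j]]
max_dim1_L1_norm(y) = 11.14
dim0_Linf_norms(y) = [3.12, 4.38, 3.64]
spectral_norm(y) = 8.21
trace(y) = 6.51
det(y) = 26.35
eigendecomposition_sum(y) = [[(1.36+0.85j), -2.59+0.86j, -1.76+1.54j], [-0.45-0.49j, 1.13-0.06j, (0.87-0.42j)], [(1.53-0.4j), (-1.15+2.44j), -0.09+2.31j]] + [[(1.36-0.85j), -2.59-0.86j, -1.76-1.54j], [-0.45+0.49j, 1.13+0.06j, 0.87+0.42j], [(1.53+0.4j), (-1.15-2.44j), -0.09-2.31j]] + [[0.40-0.00j, (0.8+0j), -0.12-0.00j],[(0.58-0j), (1.15+0j), (-0.18-0j)],[(-0.54+0j), (-1.08-0j), 0.17+0.00j]]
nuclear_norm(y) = 11.83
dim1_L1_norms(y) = [11.14, 5.3, 5.91]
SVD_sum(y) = [[2.91,-5.0,-2.74], [-1.58,2.72,1.49], [1.72,-2.96,-1.62]] + [[-0.37, 0.18, -0.72],[0.21, -0.1, 0.42],[0.81, -0.40, 1.60]] + [[0.58, 0.44, -0.18], [1.05, 0.79, -0.33], [-0.01, -0.01, 0.0]]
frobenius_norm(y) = 8.61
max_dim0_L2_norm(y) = 6.49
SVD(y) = [[-0.78, -0.40, 0.48],[0.42, 0.23, 0.88],[-0.46, 0.89, -0.01]] @ diag([8.208833055339165, 2.0685650165519673, 1.5516438514905513]) @ [[-0.45, 0.78, 0.43], [0.44, -0.22, 0.87], [0.77, 0.58, -0.25]]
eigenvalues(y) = [(2.4+3.1j), (2.4-3.1j), (1.72+0j)]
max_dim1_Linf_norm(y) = 4.38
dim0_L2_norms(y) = [4.02, 6.49, 3.96]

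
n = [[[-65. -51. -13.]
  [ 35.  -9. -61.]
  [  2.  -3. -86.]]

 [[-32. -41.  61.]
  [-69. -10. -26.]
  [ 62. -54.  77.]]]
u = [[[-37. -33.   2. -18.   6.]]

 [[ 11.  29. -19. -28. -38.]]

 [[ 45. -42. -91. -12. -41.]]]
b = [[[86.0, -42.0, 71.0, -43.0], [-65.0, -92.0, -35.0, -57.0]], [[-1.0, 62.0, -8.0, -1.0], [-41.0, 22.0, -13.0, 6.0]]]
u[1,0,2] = -19.0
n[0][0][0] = -65.0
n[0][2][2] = -86.0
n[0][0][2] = -13.0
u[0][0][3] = -18.0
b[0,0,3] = -43.0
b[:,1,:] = [[-65.0, -92.0, -35.0, -57.0], [-41.0, 22.0, -13.0, 6.0]]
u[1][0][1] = 29.0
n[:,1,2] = [-61.0, -26.0]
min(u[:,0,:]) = -91.0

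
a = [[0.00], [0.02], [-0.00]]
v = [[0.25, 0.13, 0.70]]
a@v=[[0.00,0.0,0.0],[0.00,0.0,0.01],[0.00,0.00,0.0]]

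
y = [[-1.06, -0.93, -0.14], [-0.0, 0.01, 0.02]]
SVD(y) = [[-1.0, 0.01], [0.01, 1.0]] @ diag([1.4171001817885356, 0.020665787546077438]) @ [[0.75,0.66,0.10], [-0.31,0.21,0.93]]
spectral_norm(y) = 1.42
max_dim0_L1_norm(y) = 1.06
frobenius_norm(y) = 1.42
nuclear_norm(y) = 1.44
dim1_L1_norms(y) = [2.13, 0.03]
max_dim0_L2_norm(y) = 1.06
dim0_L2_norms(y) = [1.06, 0.93, 0.14]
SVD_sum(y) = [[-1.06,-0.93,-0.14], [0.01,0.01,0.0]] + [[-0.0, 0.0, 0.00],  [-0.01, 0.0, 0.02]]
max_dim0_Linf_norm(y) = 1.06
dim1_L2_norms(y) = [1.42, 0.02]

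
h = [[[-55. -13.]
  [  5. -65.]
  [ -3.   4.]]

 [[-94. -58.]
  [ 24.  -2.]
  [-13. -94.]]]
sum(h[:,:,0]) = -136.0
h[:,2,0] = [-3.0, -13.0]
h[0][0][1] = -13.0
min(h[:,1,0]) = 5.0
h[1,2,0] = -13.0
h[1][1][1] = -2.0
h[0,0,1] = -13.0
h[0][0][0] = -55.0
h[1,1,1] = -2.0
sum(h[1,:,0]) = -83.0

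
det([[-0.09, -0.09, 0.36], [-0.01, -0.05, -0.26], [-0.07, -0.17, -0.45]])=0.000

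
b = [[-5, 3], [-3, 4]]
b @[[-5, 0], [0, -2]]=[[25, -6], [15, -8]]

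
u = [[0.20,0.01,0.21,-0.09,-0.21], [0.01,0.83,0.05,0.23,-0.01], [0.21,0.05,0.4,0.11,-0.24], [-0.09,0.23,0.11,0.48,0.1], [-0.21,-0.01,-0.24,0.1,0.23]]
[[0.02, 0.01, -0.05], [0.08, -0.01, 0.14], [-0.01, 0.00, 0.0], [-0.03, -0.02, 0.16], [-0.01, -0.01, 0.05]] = u@[[0.22, 0.03, -0.01], [0.12, 0.0, 0.10], [-0.07, -0.01, -0.02], [-0.09, -0.04, 0.27], [0.11, -0.02, 0.09]]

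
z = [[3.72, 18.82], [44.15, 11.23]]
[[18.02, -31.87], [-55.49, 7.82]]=z@[[-1.58, 0.64], [1.27, -1.82]]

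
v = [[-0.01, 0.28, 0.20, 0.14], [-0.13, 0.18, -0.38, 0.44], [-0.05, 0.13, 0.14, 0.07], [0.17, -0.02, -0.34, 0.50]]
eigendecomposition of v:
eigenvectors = [[(-0.52+0j),-0.12+0.65j,(-0.12-0.65j),(-0.35+0j)], [-0.46+0.00j,-0.69+0.00j,(-0.69-0j),-0.66+0.00j], [-0.22+0.00j,-0.10+0.28j,-0.10-0.28j,0.46+0.00j], [(-0.68+0j),-0.03-0.06j,-0.03+0.06j,(0.47+0j)]]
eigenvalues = [(0.51+0j), (0.12+0.31j), (0.12-0.31j), (0.06+0j)]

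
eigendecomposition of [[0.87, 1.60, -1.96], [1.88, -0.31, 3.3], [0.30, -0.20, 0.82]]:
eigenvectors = [[0.74, 0.55, -0.54], [0.67, -0.81, 0.76], [0.07, -0.21, 0.37]]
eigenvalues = [2.12, -0.73, -0.02]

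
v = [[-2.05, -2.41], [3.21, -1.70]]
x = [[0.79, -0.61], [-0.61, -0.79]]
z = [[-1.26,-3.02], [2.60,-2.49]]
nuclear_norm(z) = 6.76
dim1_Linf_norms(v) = [2.41, 3.21]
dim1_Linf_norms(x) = [0.79, 0.79]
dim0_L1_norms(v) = [5.26, 4.11]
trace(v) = -3.75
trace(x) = 0.00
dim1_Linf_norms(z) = [3.02, 2.6]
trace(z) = -3.75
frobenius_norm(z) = 4.86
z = v + x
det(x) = -1.00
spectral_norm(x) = 1.00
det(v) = 11.22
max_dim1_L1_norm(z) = 5.09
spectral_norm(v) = 3.81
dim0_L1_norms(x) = [1.4, 1.4]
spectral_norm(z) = 4.03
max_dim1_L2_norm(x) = 1.0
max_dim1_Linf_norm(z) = 3.02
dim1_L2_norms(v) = [3.16, 3.63]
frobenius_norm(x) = 1.41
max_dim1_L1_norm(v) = 4.91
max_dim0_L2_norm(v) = 3.81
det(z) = 10.99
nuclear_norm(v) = 6.76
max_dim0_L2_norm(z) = 3.91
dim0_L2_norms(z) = [2.89, 3.91]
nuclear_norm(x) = 2.00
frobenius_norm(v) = 4.82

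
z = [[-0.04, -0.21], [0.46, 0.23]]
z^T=[[-0.04, 0.46], [-0.21, 0.23]]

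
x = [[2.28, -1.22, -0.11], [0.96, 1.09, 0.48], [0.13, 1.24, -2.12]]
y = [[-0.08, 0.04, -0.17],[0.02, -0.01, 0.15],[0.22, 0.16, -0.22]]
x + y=[[2.20, -1.18, -0.28], [0.98, 1.08, 0.63], [0.35, 1.4, -2.34]]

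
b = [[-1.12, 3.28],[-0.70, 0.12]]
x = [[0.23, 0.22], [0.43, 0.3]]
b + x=[[-0.89, 3.50], [-0.27, 0.42]]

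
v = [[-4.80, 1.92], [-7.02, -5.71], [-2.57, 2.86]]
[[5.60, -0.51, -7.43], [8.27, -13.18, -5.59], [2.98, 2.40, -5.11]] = v@ [[-1.17, 0.69, 1.30], [-0.01, 1.46, -0.62]]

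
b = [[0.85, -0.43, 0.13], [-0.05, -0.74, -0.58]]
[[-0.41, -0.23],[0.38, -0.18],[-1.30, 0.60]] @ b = [[-0.34, 0.35, 0.08], [0.33, -0.03, 0.15], [-1.14, 0.12, -0.52]]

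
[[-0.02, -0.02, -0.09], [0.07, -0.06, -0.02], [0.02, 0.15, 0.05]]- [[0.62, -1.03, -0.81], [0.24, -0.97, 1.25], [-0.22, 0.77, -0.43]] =[[-0.64, 1.01, 0.72], [-0.17, 0.91, -1.27], [0.24, -0.62, 0.48]]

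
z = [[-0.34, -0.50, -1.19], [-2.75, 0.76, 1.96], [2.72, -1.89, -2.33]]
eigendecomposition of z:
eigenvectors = [[(-0.08-0.29j), -0.08+0.29j, 0.58+0.00j],[(0.6+0.25j), (0.6-0.25j), (0.81+0j)],[-0.70+0.00j, (-0.7-0j), 0.04+0.00j]]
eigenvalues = [(-0.4+1.81j), (-0.4-1.81j), (-1.12+0j)]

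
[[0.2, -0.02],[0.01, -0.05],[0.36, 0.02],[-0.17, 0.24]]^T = [[0.20, 0.01, 0.36, -0.17], [-0.02, -0.05, 0.02, 0.24]]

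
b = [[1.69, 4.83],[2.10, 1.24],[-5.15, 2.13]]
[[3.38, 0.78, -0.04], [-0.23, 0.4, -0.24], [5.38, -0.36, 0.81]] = b@[[-0.66, 0.12, -0.14], [0.93, 0.12, 0.04]]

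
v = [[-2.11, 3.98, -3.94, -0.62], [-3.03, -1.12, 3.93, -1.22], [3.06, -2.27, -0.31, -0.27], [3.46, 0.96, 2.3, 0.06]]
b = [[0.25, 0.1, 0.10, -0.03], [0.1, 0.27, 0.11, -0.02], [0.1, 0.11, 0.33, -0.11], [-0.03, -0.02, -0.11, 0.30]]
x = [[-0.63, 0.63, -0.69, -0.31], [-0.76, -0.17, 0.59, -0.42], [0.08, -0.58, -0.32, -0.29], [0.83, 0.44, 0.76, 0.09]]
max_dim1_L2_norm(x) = 1.21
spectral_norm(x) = 1.52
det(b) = 0.00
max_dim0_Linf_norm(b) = 0.33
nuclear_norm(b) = 1.15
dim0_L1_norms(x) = [2.3, 1.82, 2.36, 1.11]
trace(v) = -3.48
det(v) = 143.49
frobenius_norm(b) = 0.65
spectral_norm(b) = 0.54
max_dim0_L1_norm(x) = 2.36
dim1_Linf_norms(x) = [0.69, 0.76, 0.58, 0.83]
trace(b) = 1.15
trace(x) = -1.03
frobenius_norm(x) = 2.12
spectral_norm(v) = 7.20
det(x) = 0.58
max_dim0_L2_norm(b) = 0.38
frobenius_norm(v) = 9.82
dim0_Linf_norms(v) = [3.46, 3.98, 3.94, 1.22]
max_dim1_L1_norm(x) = 2.26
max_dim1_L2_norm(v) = 6.02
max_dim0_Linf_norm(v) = 3.98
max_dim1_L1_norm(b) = 0.65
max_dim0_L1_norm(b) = 0.65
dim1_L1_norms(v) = [10.65, 9.3, 5.91, 6.78]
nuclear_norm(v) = 17.24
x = b @ v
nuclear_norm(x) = 3.91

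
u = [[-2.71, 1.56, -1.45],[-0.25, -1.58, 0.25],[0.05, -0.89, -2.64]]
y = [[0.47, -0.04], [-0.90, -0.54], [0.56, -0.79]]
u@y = [[-3.49, 0.41], [1.44, 0.67], [-0.65, 2.56]]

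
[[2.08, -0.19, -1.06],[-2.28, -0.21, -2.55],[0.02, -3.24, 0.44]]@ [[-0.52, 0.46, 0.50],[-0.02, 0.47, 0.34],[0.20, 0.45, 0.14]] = [[-1.29, 0.39, 0.83], [0.68, -2.3, -1.57], [0.14, -1.32, -1.03]]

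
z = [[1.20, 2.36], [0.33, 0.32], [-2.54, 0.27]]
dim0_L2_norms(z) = [2.83, 2.4]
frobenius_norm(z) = 3.71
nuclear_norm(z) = 5.15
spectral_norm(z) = 3.06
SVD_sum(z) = [[1.92, 1.19], [0.38, 0.24], [-1.72, -1.06]] + [[-0.72, 1.17], [-0.05, 0.08], [-0.82, 1.33]]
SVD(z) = [[-0.74, -0.66], [-0.15, -0.05], [0.66, -0.75]] @ diag([3.0644965679650418, 2.0866865564646933]) @ [[-0.85, -0.53],[0.53, -0.85]]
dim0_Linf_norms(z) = [2.54, 2.36]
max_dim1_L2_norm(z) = 2.65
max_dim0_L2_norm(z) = 2.83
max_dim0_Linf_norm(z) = 2.54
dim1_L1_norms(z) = [3.56, 0.65, 2.81]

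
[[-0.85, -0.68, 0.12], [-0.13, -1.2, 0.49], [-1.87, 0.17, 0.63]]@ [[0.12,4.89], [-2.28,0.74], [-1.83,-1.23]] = [[1.23, -4.81], [1.82, -2.13], [-1.76, -9.79]]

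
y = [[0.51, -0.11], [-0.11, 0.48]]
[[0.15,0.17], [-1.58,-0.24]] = y@[[-0.43,0.23], [-3.39,-0.45]]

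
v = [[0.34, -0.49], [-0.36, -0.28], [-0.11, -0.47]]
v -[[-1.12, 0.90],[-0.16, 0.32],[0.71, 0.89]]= [[1.46, -1.39],[-0.20, -0.60],[-0.82, -1.36]]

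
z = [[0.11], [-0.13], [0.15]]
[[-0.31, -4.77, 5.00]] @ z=[[1.34]]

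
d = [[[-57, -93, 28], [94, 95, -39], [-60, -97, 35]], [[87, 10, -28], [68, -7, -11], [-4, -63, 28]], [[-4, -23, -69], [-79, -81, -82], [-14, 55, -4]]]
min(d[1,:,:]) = -63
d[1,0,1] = 10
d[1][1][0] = 68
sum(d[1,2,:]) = -39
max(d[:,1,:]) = 95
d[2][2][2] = -4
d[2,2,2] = -4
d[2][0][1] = -23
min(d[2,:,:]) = -82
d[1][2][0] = -4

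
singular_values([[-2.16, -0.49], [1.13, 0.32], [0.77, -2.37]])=[2.6, 2.4]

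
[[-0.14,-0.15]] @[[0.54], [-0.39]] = [[-0.02]]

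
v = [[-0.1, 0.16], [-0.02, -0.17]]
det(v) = 0.020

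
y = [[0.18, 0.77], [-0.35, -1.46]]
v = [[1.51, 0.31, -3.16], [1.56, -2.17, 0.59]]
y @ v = [[1.47, -1.62, -0.11], [-2.81, 3.06, 0.24]]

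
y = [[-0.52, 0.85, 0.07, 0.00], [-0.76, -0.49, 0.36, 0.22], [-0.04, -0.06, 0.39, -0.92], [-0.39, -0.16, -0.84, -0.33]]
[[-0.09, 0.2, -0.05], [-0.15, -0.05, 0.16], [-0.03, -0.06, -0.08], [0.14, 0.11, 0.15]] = y@ [[0.11,  -0.1,  -0.15], [-0.02,  0.18,  -0.14], [-0.19,  -0.12,  -0.10], [-0.05,  0.01,  0.06]]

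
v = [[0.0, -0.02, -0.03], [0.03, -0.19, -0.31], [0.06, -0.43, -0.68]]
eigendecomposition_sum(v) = [[0.00, -0.02, -0.03], [0.03, -0.19, -0.31], [0.06, -0.43, -0.68]] + [[-0.00, -0.00, 0.00], [0.0, 0.00, -0.0], [-0.0, -0.0, 0.0]] + [[-0.0, -0.0, 0.0], [0.00, 0.00, -0.0], [-0.0, -0.0, 0.00]]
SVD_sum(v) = [[0.0, -0.02, -0.03], [0.03, -0.19, -0.31], [0.06, -0.43, -0.68]] + [[-0.0, -0.0, 0.0],[0.0, 0.0, -0.00],[-0.00, -0.0, 0.00]] + [[-0.00, 0.0, -0.0], [-0.0, 0.00, -0.00], [0.00, -0.00, 0.00]]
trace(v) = -0.87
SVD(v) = [[-0.04, 0.41, -0.91], [-0.41, -0.84, -0.36], [-0.91, 0.36, 0.20]] @ diag([0.8861507828351322, 0.005807939793592697, 0.0017486898056626764]) @ [[-0.08,0.53,0.84], [-0.60,-0.7,0.38], [0.79,-0.48,0.37]]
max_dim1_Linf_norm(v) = 0.68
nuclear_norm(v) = 0.89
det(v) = 0.00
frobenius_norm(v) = 0.89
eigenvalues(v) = [-0.87, -0.0, 0.0]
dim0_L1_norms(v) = [0.09, 0.64, 1.02]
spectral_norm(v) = 0.89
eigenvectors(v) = [[0.04, 0.93, 0.14], [0.41, -0.26, -0.83], [0.91, 0.25, 0.54]]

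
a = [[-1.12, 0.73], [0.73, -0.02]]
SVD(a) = [[-0.89, 0.45], [0.45, 0.89]] @ diag([1.4840021881811882, 0.34400218818118805]) @ [[0.89,-0.45],[0.45,0.89]]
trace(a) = -1.14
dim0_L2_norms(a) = [1.34, 0.73]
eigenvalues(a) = [-1.48, 0.34]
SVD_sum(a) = [[-1.19, 0.59], [0.59, -0.3]] + [[0.07, 0.14],[0.14, 0.28]]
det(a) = -0.51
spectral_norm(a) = 1.48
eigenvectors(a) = [[-0.89, -0.45], [0.45, -0.89]]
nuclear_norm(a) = 1.83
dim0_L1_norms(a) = [1.85, 0.75]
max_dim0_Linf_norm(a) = 1.12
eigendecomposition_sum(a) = [[-1.19, 0.59], [0.59, -0.30]] + [[0.07, 0.14], [0.14, 0.28]]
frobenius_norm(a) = 1.52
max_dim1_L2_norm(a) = 1.34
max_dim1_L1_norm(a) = 1.85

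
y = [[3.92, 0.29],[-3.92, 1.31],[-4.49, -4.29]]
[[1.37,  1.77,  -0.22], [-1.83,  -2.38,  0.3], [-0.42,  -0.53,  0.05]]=y @ [[0.37, 0.48, -0.06], [-0.29, -0.38, 0.05]]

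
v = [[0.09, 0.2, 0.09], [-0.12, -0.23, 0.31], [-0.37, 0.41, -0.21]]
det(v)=-0.047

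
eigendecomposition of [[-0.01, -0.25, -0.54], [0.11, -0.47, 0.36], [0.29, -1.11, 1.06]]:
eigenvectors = [[(0.87+0j), (0.87-0j), -0.98+0.00j], [(-0.1-0.04j), (-0.1+0.04j), (-0.21+0j)], [(-0.47-0.11j), -0.47+0.11j, 0.05+0.00j]]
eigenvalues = [(0.31+0.08j), (0.31-0.08j), (-0.04+0j)]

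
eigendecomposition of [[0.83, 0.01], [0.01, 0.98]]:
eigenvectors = [[-1.0,-0.07], [0.07,-1.00]]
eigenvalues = [0.83, 0.98]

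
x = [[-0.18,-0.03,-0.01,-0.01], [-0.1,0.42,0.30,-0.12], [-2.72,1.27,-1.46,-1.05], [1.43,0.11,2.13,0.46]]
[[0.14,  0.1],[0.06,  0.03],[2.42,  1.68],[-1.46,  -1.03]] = x @ [[-0.82, -0.57], [0.25, 0.17], [-0.25, -0.18], [0.47, 0.33]]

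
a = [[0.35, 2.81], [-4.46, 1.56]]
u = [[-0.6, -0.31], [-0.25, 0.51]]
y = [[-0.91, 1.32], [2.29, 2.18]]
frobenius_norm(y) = 3.54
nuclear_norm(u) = 1.24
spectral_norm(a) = 4.78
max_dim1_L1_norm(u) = 0.91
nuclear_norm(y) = 4.75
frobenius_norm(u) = 0.88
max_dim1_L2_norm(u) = 0.68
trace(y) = 1.27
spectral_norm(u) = 0.68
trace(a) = 1.91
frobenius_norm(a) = 5.51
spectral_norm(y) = 3.17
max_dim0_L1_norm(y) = 3.5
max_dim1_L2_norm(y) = 3.16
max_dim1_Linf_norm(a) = 4.46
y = a @ u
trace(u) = -0.09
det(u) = -0.38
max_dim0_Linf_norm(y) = 2.29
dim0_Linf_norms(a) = [4.46, 2.81]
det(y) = -5.01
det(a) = 13.08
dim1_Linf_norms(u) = [0.6, 0.51]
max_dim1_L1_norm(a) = 6.02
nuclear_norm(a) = 7.52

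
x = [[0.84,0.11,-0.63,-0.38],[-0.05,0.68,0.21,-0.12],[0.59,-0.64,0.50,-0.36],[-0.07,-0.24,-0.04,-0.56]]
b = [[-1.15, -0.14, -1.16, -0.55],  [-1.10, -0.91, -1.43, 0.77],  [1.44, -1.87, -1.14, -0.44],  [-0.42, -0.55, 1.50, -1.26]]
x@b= [[-1.83,1.17,-0.98,0.38], [-0.34,-0.94,-1.33,0.61], [0.9,-0.24,-0.88,-0.58], [0.52,0.61,-0.37,0.58]]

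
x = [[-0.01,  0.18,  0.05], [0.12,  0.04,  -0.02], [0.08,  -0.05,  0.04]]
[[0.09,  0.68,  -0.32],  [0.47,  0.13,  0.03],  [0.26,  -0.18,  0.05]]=x @ [[3.70, -0.08, 0.45], [0.67, 3.68, -1.37], [0.04, 0.32, -1.43]]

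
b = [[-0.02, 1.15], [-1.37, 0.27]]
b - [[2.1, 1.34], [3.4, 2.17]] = [[-2.12, -0.19],  [-4.77, -1.9]]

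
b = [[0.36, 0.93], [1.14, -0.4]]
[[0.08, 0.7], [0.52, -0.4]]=b@[[0.43, -0.08], [-0.08, 0.78]]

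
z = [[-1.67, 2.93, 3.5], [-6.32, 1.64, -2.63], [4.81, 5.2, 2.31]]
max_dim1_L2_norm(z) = 7.45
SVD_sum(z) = [[0.99, 0.44, 0.52], [-4.75, -2.1, -2.48], [5.66, 2.50, 2.96]] + [[-2.11, 3.44, 1.13], [-1.92, 3.13, 1.03], [-1.24, 2.03, 0.67]] + [[-0.55, -0.95, 1.85], [0.35, 0.60, -1.18], [0.39, 0.67, -1.31]]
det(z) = -166.09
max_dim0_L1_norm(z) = 12.8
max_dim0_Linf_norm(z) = 6.32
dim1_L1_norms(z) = [8.1, 10.59, 12.32]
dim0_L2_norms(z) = [8.12, 6.19, 4.95]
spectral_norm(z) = 9.03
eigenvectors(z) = [[(0.61+0j), 0.09+0.33j, (0.09-0.33j)], [0.34+0.00j, (-0.69+0j), -0.69-0.00j], [-0.72+0.00j, (0.19+0.61j), (0.19-0.61j)]]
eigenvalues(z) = [(-4.19+0j), (3.23+5.4j), (3.23-5.4j)]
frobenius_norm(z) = 11.34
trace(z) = 2.28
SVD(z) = [[0.13,  0.68,  -0.72], [-0.64,  0.62,  0.46], [0.76,  0.4,  0.51]] @ diag([9.033689839617978, 6.1836148494673795, 2.9732566782956047]) @ [[0.83, 0.36, 0.43], [-0.50, 0.82, 0.27], [0.26, 0.44, -0.86]]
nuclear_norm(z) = 18.19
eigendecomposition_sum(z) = [[-2.56-0.00j,(0.04-0j),(1.4-0j)], [(-1.41-0j),(0.02-0j),(0.77-0j)], [3.03+0.00j,(-0.05+0j),(-1.65+0j)]] + [[(0.45+1.16j), 1.44-0.83j, 1.05+0.59j], [-2.45+0.23j, 0.81+3.21j, -1.70+1.69j], [(0.89+2.12j), 2.62-1.61j, 1.98+1.04j]] + [[(0.45-1.16j), 1.44+0.83j, (1.05-0.59j)], [-2.45-0.23j, (0.81-3.21j), (-1.7-1.69j)], [0.89-2.12j, 2.62+1.61j, (1.98-1.04j)]]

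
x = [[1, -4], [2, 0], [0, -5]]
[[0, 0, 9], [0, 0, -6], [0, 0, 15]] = x@[[0, 0, -3], [0, 0, -3]]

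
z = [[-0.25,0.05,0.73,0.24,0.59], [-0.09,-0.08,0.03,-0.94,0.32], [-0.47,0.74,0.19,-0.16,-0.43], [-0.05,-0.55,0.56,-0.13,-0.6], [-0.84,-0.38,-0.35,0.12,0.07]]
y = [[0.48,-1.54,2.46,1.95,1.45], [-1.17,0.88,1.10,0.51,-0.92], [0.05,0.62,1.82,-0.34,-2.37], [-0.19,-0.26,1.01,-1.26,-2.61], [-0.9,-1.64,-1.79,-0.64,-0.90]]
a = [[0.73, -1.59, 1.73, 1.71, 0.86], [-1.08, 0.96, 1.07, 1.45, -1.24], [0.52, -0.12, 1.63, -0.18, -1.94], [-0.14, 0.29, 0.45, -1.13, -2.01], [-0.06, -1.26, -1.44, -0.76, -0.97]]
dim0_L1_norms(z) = [1.7, 1.8, 1.86, 1.59, 2.01]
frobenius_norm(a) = 5.84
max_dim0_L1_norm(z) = 2.01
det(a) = -10.59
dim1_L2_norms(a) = [3.12, 2.62, 2.6, 2.37, 2.28]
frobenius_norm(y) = 6.77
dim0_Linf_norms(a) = [1.08, 1.59, 1.73, 1.71, 2.01]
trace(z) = -0.20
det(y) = -20.93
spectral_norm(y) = 4.57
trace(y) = 1.02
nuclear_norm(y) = 12.88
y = z + a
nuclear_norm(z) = 5.00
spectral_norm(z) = 1.01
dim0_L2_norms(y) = [1.56, 2.51, 3.85, 2.49, 4.02]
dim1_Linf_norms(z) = [0.73, 0.94, 0.74, 0.6, 0.84]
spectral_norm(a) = 3.64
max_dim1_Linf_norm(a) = 2.01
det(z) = -1.00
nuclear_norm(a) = 11.33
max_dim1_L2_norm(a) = 3.12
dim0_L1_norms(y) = [2.79, 4.94, 8.18, 4.7, 8.25]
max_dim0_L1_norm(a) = 7.02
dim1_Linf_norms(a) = [1.73, 1.45, 1.94, 2.01, 1.44]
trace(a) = 1.22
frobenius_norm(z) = 2.24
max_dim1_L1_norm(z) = 1.99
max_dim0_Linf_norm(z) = 0.94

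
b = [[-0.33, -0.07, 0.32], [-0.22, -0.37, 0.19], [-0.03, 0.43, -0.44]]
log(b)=[[-1.85+0.50j, (2.45+1.21j), 0.81-1.11j], [(-1.17+0.54j), (-0.2+1.29j), (-0.93-1.18j)], [-2.01-0.61j, (1.15-1.47j), (-0.88+1.35j)]]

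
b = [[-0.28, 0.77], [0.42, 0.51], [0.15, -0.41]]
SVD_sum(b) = [[-0.07, 0.79], [-0.04, 0.47], [0.04, -0.42]] + [[-0.21, -0.02], [0.46, 0.04], [0.11, 0.01]]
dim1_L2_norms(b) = [0.82, 0.66, 0.44]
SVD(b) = [[-0.78, 0.41], [-0.47, -0.88], [0.42, -0.22]] @ diag([1.013104970060393, 0.5215537552725802]) @ [[0.08, -1.00], [-1.0, -0.08]]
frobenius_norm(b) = 1.14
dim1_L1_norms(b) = [1.05, 0.93, 0.56]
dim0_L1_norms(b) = [0.85, 1.69]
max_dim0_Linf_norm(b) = 0.77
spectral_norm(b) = 1.01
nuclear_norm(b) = 1.53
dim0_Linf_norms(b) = [0.42, 0.77]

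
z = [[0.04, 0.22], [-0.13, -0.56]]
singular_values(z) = [0.62, 0.01]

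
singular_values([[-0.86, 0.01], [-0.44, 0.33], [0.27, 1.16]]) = [1.23, 0.98]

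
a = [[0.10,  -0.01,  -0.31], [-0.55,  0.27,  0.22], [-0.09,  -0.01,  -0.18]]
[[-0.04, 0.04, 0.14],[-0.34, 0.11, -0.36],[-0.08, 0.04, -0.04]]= a @ [[0.44,  -0.09,  0.77], [-0.6,  0.38,  0.38], [0.28,  -0.18,  -0.2]]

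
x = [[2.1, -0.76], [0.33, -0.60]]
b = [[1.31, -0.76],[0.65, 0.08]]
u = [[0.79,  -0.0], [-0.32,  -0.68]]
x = b + u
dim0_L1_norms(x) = [2.43, 1.36]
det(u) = -0.54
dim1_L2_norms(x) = [2.23, 0.68]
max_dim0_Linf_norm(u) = 0.79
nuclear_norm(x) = 2.73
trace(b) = 1.39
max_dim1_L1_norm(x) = 2.86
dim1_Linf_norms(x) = [2.1, 0.6]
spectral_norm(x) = 2.29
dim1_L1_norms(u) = [0.79, 1.0]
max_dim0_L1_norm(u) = 1.11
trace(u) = 0.11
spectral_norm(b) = 1.61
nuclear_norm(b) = 1.98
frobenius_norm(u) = 1.09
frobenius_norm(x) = 2.34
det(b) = 0.60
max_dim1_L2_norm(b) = 1.51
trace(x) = 1.50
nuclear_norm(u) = 1.50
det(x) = -1.01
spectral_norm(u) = 0.92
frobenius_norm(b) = 1.65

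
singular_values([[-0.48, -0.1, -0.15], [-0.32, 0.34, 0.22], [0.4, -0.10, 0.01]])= [0.72, 0.42, 0.02]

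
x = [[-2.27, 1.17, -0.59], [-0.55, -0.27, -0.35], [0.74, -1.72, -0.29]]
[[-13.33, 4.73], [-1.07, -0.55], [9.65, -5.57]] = x @[[1.67,  -1.93], [-5.71,  1.88], [4.84,  3.14]]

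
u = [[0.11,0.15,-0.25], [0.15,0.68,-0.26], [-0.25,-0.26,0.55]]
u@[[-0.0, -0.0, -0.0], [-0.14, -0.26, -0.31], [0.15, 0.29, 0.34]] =[[-0.06, -0.11, -0.13], [-0.13, -0.25, -0.3], [0.12, 0.23, 0.27]]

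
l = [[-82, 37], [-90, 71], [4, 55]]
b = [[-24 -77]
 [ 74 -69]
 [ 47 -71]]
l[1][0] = -90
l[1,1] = 71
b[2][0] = 47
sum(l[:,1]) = 163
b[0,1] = -77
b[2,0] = 47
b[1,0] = 74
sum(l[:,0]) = -168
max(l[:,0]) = 4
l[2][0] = 4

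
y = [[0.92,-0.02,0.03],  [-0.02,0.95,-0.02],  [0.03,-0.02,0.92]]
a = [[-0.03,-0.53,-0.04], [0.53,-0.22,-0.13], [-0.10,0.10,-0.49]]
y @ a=[[-0.04, -0.48, -0.05],[0.51, -0.2, -0.11],[-0.10, 0.08, -0.45]]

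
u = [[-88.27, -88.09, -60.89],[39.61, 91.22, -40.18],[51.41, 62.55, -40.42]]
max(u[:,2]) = -40.18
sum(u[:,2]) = -141.49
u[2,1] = 62.55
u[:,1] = [-88.09, 91.22, 62.55]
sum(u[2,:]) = 73.53999999999999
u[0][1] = -88.09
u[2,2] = -40.42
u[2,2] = -40.42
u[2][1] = 62.55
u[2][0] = 51.41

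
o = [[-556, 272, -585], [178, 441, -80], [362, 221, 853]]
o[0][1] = 272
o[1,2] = -80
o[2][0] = 362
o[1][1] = 441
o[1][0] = 178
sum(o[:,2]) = 188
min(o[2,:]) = 221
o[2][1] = 221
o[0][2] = -585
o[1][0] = 178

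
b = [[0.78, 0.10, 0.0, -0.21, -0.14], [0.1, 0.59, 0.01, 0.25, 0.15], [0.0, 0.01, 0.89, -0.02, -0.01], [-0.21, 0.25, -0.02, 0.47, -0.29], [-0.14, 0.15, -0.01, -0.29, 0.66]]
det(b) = -0.001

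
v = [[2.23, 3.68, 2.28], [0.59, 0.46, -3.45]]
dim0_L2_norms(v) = [2.31, 3.71, 4.14]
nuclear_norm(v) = 8.32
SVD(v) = [[-0.94, 0.35], [0.35, 0.94]] @ diag([5.051792315899311, 3.2642448433015363]) @ [[-0.37, -0.65, -0.66], [0.41, 0.53, -0.75]]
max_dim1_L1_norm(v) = 8.19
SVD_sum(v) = [[1.77, 3.08, 3.13], [-0.66, -1.15, -1.16]] + [[0.46, 0.60, -0.85],[1.25, 1.61, -2.29]]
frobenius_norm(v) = 6.01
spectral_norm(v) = 5.05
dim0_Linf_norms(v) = [2.23, 3.68, 3.45]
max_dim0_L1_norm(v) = 5.73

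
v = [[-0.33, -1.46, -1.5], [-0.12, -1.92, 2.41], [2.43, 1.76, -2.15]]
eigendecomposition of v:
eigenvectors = [[(-0.02+0j), -0.71+0.00j, (-0.71-0j)], [-0.74+0.00j, (0.26+0.4j), 0.26-0.40j], [(0.68+0j), -0.16+0.50j, -0.16-0.50j]]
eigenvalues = [(-4.13+0j), (-0.13+1.89j), (-0.13-1.89j)]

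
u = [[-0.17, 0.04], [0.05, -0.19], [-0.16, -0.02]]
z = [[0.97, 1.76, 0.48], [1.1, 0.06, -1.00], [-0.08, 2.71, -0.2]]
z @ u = [[-0.15, -0.31], [-0.02, 0.05], [0.18, -0.51]]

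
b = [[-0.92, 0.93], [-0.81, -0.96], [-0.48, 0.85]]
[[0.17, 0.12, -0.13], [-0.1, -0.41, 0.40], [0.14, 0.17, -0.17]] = b @ [[-0.04, 0.16, -0.15], [0.14, 0.29, -0.29]]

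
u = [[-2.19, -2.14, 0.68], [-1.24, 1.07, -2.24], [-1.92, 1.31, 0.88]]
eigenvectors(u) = [[(0.86+0j), 0.12+0.32j, (0.12-0.32j)], [(0.42+0j), -0.09-0.65j, -0.09+0.65j], [(0.28+0j), -0.68+0.00j, (-0.68-0j)]]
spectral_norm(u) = 3.28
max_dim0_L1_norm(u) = 5.35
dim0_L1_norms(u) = [5.35, 4.52, 3.8]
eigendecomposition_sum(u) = [[(-2.36-0j), -1.16+0.00j, -0.25-0.00j], [(-1.15-0j), (-0.56+0j), -0.12-0.00j], [(-0.78-0j), -0.38+0.00j, (-0.08-0j)]] + [[(0.08+0.27j), -0.49-0.27j, (0.47-0.43j)], [-0.05-0.55j, 0.82+0.71j, -1.06+0.62j], [-0.57-0.03j, (0.85-0.74j), (0.48+1.17j)]] + [[(0.08-0.27j), (-0.49+0.27j), 0.47+0.43j], [-0.05+0.55j, 0.82-0.71j, -1.06-0.62j], [(-0.57+0.03j), 0.85+0.74j, 0.48-1.17j]]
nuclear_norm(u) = 8.28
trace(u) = -0.24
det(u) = -19.73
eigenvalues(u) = [(-3.01+0j), (1.38+2.16j), (1.38-2.16j)]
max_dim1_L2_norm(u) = 3.14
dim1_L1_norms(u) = [5.01, 4.55, 4.11]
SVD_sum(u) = [[-2.37, -1.52, 1.13], [0.31, 0.2, -0.15], [-0.91, -0.59, 0.43]] + [[0.16,-0.15,0.13],[-1.59,1.51,-1.31],[-0.95,0.9,-0.78]] + [[0.03, -0.47, -0.57], [0.04, -0.64, -0.79], [-0.06, 1.00, 1.22]]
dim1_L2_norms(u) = [3.14, 2.77, 2.49]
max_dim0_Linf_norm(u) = 2.24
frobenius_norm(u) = 4.87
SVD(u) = [[-0.93, 0.08, -0.37],  [0.12, -0.86, -0.5],  [-0.36, -0.51, 0.78]] @ diag([3.279055825618966, 2.981121202394927, 2.0188633606823765]) @ [[0.78, 0.5, -0.37],[0.62, -0.59, 0.51],[-0.04, 0.63, 0.77]]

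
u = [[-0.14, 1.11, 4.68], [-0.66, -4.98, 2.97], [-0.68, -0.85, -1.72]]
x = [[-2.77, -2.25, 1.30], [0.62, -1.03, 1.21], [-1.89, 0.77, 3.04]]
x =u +[[-2.63, -3.36, -3.38],[1.28, 3.95, -1.76],[-1.21, 1.62, 4.76]]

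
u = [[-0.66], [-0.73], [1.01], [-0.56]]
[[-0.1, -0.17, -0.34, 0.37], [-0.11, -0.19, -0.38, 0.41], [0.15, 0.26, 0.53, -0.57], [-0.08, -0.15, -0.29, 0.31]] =u @ [[0.15, 0.26, 0.52, -0.56]]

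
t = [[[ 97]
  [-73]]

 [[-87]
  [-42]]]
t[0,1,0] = -73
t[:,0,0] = [97, -87]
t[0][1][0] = -73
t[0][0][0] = 97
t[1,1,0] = -42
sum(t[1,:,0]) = -129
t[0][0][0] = 97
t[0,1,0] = -73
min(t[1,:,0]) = -87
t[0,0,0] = 97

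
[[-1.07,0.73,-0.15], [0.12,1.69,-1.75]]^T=[[-1.07, 0.12], [0.73, 1.69], [-0.15, -1.75]]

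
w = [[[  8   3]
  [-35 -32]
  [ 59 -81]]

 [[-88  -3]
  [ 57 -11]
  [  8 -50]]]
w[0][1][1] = -32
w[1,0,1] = -3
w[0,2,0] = 59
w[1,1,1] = -11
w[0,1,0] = -35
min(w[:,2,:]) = -81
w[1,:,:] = [[-88, -3], [57, -11], [8, -50]]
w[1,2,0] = 8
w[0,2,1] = -81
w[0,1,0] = -35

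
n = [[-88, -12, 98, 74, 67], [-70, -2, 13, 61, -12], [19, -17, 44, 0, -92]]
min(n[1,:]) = -70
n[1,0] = -70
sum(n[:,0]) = -139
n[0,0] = -88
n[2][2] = 44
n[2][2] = 44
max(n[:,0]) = 19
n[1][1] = -2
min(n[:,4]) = -92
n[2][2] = 44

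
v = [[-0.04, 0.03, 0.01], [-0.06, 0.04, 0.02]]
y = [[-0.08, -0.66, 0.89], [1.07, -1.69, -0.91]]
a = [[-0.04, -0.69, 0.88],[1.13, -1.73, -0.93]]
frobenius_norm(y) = 2.46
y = v + a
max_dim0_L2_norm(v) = 0.07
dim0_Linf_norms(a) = [1.13, 1.73, 0.93]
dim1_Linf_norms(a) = [0.88, 1.73]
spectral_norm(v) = 0.09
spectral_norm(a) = 2.27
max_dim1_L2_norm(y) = 2.2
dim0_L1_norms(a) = [1.17, 2.42, 1.81]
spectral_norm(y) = 2.20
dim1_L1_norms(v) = [0.08, 0.12]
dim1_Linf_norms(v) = [0.04, 0.06]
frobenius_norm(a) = 2.53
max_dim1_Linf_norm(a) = 1.73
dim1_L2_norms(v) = [0.05, 0.07]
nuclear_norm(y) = 3.31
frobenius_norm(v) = 0.09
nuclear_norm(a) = 3.38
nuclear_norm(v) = 0.09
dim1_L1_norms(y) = [1.63, 3.67]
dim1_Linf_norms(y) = [0.89, 1.69]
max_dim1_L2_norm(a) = 2.27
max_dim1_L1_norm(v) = 0.12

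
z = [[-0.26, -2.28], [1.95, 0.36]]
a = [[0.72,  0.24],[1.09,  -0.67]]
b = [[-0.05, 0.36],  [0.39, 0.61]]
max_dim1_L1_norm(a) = 1.76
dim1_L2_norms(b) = [0.36, 0.72]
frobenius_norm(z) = 3.03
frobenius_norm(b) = 0.81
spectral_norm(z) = 2.47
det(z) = 4.35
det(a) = -0.74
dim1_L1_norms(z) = [2.54, 2.31]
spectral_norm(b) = 0.78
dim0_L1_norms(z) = [2.21, 2.64]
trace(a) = 0.05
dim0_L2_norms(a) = [1.31, 0.71]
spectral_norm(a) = 1.39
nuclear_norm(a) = 1.92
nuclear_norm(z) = 4.23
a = b @ z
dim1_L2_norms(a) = [0.76, 1.28]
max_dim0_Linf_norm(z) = 2.28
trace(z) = 0.10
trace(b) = 0.56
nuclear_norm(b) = 1.00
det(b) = -0.17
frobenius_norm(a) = 1.49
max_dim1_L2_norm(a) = 1.28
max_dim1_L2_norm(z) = 2.29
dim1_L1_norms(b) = [0.41, 1.0]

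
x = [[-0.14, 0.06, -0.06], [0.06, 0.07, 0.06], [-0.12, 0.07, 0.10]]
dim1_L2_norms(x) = [0.16, 0.11, 0.17]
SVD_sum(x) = [[-0.13, 0.06, 0.02], [0.02, -0.01, -0.0], [-0.13, 0.06, 0.02]] + [[-0.02, -0.03, -0.06], [0.03, 0.04, 0.08], [0.02, 0.03, 0.07]] + [[0.01, 0.03, -0.02],  [0.01, 0.04, -0.02],  [-0.01, -0.02, 0.01]]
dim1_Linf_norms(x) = [0.14, 0.07, 0.12]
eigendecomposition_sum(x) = [[-0.15,0.05,-0.04], [0.05,-0.02,0.01], [-0.08,0.02,-0.02]] + [[0.01, 0.02, -0.01], [0.03, 0.04, -0.03], [-0.01, -0.02, 0.01]] + [[0.0, -0.00, -0.01], [-0.02, 0.04, 0.07], [-0.03, 0.07, 0.11]]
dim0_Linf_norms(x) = [0.14, 0.07, 0.1]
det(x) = -0.00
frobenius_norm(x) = 0.26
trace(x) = 0.03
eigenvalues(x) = [-0.19, 0.07, 0.15]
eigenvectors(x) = [[0.86, -0.36, -0.06], [-0.3, -0.83, 0.55], [0.42, 0.42, 0.83]]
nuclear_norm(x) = 0.42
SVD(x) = [[-0.69,0.48,-0.54], [0.09,-0.68,-0.73], [-0.72,-0.55,0.43]] @ diag([0.20815343880610085, 0.14376960846606765, 0.06482627241102516]) @ [[0.9,  -0.41,  -0.12], [-0.3,  -0.4,  -0.87], [-0.31,  -0.82,  0.48]]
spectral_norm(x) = 0.21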